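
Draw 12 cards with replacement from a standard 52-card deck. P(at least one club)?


P(not a club) = 39/52 = 3/4
P(none in 12 draws) = (3/4)^12 = 531441/16777216
P(≥1 club) = 1 - 531441/16777216 = 16245775/16777216

P = 16245775/16777216 ≈ 96.83%


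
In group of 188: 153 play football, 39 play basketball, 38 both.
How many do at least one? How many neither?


|A∪B| = 153+39-38 = 154
Neither = 188-154 = 34

At least one: 154; Neither: 34


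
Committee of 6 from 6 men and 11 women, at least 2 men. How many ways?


Count by #men:
  2M,4W: C(6,2)×C(11,4)=4950
  3M,3W: C(6,3)×C(11,3)=3300
  4M,2W: C(6,4)×C(11,2)=825
  5M,1W: C(6,5)×C(11,1)=66
  6M,0W: C(6,6)×C(11,0)=1
Total = 9142

9142


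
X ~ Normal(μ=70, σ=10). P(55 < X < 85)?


z₁=(55-70)/10=-1.5, z₂=(85-70)/10=1.5
P = Φ(1.5) - Φ(-1.5) = 0.933193 - 0.066807 = 0.866386 ≈ 0.8664

P(55 < X < 85) ≈ 0.8664


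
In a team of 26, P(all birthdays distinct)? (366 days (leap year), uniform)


P(all different) = Π(366-i)/366 for i=0..25
= (366/366)×(365/366)×...×(341/366)
= 0.402786

P ≈ 0.4028 ≈ 40.28%


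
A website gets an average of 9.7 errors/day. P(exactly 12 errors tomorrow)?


Poisson(λ=9.7): P(X=12) = e^(-λ)×λ^k/k!
= e^(-9.7) × 9.7^12 / 12!
≈ 6.128349505e-05 × 693842360995 / 479001600 ≈ 0.088770

P(X=12) ≈ 0.088770 ≈ 8.88%


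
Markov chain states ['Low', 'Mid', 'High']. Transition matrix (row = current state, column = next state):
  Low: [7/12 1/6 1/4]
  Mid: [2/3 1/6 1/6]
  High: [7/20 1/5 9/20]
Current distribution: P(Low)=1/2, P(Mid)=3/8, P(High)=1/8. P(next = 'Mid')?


P(next=Mid) = Σᵢ P(now=i)×P(i→Mid)
= 1/2×1/6 + 3/8×1/6 + 1/8×1/5
= 1/12 + 1/16 + 1/40 = 41/240

P = 41/240 ≈ 0.1708


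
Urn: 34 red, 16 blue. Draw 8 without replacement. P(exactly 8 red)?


Hypergeometric: C(34,8)×C(16,0)/C(50,8)
= 18156204×1/536878650 = 275094/8134525

P(X=8) = 275094/8134525 ≈ 3.38%


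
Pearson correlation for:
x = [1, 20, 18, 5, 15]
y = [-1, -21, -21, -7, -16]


n=5, Σx=59, Σy=-66, Σxy=-1074, Σx²=975, Σy²=1188
r = (5×(-1074) - 59×(-66))/√((5×975 - 59²)(5×1188 - (-66)²))
= -1476/√(1394×1584) = -1476/√2208096 ≈ -1476/1485.9664 ≈ -0.9933

r ≈ -0.9933


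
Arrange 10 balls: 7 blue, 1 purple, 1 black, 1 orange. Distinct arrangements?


10!/(7!×1!×1!×1!) = 720

720


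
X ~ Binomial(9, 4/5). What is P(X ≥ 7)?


P(X ≥ 7) = Σ P(X=i) for i=7..9
P(X=7) = 589824/1953125
P(X=8) = 589824/1953125
P(X=9) = 262144/1953125
Sum = 1441792/1953125

P(X ≥ 7) = 1441792/1953125 ≈ 73.82%


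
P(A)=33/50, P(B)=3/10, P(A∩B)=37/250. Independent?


P(A)×P(B) = 99/500
P(A∩B) = 37/250
Not equal → NOT independent

No, not independent


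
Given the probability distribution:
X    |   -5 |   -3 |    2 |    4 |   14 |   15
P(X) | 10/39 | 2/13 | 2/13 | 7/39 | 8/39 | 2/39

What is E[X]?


E[X] = Σ x·P(X=x)
= (-5)×(10/39) + (-3)×(2/13) + (2)×(2/13) + (4)×(7/39) + (14)×(8/39) + (15)×(2/39)
= 38/13

E[X] = 38/13


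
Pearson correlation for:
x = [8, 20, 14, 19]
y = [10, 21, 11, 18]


n=4, Σx=61, Σy=60, Σxy=996, Σx²=1021, Σy²=986
r = (4×996 - 61×60)/√((4×1021 - 61²)(4×986 - 60²))
= 324/√(363×344) = 324/√124872 ≈ 324/353.3723 ≈ 0.9169

r ≈ 0.9169


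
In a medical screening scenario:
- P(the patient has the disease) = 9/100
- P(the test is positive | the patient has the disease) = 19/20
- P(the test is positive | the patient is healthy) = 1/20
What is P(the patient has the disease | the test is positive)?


Using Bayes' theorem:
P(A|B) = P(B|A)·P(A) / P(B)

P(the test is positive) = 19/20 × 9/100 + 1/20 × 91/100
= 171/2000 + 91/2000 = 131/1000

P(the patient has the disease|the test is positive) = (171/2000) / (131/1000) = 171/262

P(the patient has the disease|the test is positive) = 171/262 ≈ 65.27%


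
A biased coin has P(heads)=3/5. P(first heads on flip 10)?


Geometric: P(X=10) = (1-p)^(k-1)×p = (2/5)^9×3/5 = 1536/9765625

P(X=10) = 1536/9765625 ≈ 0.02%


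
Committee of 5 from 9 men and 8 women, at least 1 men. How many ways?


Count by #men:
  1M,4W: C(9,1)×C(8,4)=630
  2M,3W: C(9,2)×C(8,3)=2016
  3M,2W: C(9,3)×C(8,2)=2352
  4M,1W: C(9,4)×C(8,1)=1008
  5M,0W: C(9,5)×C(8,0)=126
Total = 6132

6132


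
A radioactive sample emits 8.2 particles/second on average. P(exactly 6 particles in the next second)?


Poisson(λ=8.2): P(X=6) = e^(-λ)×λ^k/k!
= e^(-8.2) × 8.2^6 / 6!
≈ 0.00027465357 × 304006.671424 / 720 ≈ 0.115967

P(X=6) ≈ 0.115967 ≈ 11.60%


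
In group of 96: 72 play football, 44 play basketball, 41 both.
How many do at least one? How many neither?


|A∪B| = 72+44-41 = 75
Neither = 96-75 = 21

At least one: 75; Neither: 21


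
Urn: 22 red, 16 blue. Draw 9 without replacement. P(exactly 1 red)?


Hypergeometric: C(22,1)×C(16,8)/C(38,9)
= 22×12870/163011640 = 1287/740962

P(X=1) = 1287/740962 ≈ 0.17%


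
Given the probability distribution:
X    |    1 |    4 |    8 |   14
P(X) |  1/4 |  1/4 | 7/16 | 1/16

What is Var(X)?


E[X] = 45/8
E[X²] = 89/2
Var(X) = E[X²] - (E[X])² = 89/2 - 2025/64 = 823/64

Var(X) = 823/64 ≈ 12.8594


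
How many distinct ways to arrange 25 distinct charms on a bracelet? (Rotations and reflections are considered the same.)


Free circular arrangements: rotations and reflections both identified.
(n-1)!/2 = 24!/2 = 620448401733239439360000/2 = 310224200866619719680000

310224200866619719680000


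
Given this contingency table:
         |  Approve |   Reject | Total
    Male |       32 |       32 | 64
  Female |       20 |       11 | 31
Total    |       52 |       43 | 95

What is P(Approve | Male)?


P(Approve | Male) = 32/(32+32) = 32/64 = 1/2

P(Approve|Male) = 1/2 ≈ 50.00%


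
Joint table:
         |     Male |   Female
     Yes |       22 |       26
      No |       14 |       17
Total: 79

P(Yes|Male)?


P(Yes|Male) = 22/(22+14) = 22/36 = 11/18

P = 11/18 ≈ 61.11%


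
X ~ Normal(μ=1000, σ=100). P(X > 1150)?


z = (1150-1000)/100 = 1.5
P(X > 1150) = 1 - P(Z ≤ 1.5) = 1 - 0.9332 = 0.0668

P(X > 1150) ≈ 0.0668


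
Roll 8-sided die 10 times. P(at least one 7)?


P(no 7)^10 = (7/8)^10 = 282475249/1073741824
P(≥1) = 1 - 282475249/1073741824 = 791266575/1073741824

P = 791266575/1073741824 ≈ 73.69%


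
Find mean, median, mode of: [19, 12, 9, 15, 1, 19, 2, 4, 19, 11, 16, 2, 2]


Sorted: [1, 2, 2, 2, 4, 9, 11, 12, 15, 16, 19, 19, 19]
Mean = 131/13
Median = 11
Freq: {19: 3, 12: 1, 9: 1, 15: 1, 1: 1, 2: 3, 4: 1, 11: 1, 16: 1}
Mode: [2, 19]

Mean=131/13, Median=11, Mode=[2, 19]


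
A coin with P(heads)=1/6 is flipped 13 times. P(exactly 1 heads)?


Binomial: P(X=1) = C(13,1)×p^1×(1-p)^12
= 13 × 1/6 × 244140625/2176782336 = 3173828125/13060694016

P(X=1) = 3173828125/13060694016 ≈ 24.30%


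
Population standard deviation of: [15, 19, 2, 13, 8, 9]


Mean = 66/6 = 11
  (15-11)²=16
  (19-11)²=64
  (2-11)²=81
  (13-11)²=4
  (8-11)²=9
  (9-11)²=4
Σ(x-μ)² = 178
σ² = 178/6 = 89/3

σ = √(89/3) ≈ 5.4467


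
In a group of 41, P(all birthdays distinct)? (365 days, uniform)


P(all different) = Π(365-i)/365 for i=0..40
= (365/365)×(364/365)×...×(325/365)
= 0.096848

P ≈ 0.0968 ≈ 9.68%


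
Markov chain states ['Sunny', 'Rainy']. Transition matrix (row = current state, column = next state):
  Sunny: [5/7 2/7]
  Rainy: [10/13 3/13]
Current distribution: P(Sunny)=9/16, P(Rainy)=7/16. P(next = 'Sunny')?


P(next=Sunny) = Σᵢ P(now=i)×P(i→Sunny)
= 9/16×5/7 + 7/16×10/13
= 45/112 + 35/104 = 1075/1456

P = 1075/1456 ≈ 0.7383


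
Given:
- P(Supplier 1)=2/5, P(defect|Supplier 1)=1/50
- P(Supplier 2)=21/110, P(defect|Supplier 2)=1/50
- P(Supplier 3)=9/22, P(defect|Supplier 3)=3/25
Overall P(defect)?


P(B) = Σ P(B|Aᵢ)×P(Aᵢ)
  1/50×2/5 = 1/125
  1/50×21/110 = 21/5500
  3/25×9/22 = 27/550
Sum = 67/1100

P(defect) = 67/1100 ≈ 6.09%


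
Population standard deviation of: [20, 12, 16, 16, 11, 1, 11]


Mean = 87/7
  (20-87/7)²=2809/49
  (12-87/7)²=9/49
  (16-87/7)²=625/49
  (16-87/7)²=625/49
  (11-87/7)²=100/49
  (1-87/7)²=6400/49
  (11-87/7)²=100/49
Σ(x-μ)² = 1524/7
σ² = (1524/7)/7 = 1524/49

σ = √(1524/49) ≈ 5.5769


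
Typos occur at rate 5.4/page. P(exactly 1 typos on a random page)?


Poisson(λ=5.4): P(X=1) = e^(-λ)×λ^k/k!
= e^(-5.4) × 5.4^1 / 1!
≈ 0.004516580943 × 5.4 / 1 ≈ 0.024390

P(X=1) ≈ 0.024390 ≈ 2.44%


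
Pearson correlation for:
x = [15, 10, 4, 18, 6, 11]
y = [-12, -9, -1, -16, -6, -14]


n=6, Σx=64, Σy=-58, Σxy=-752, Σx²=822, Σy²=714
r = (6×(-752) - 64×(-58))/√((6×822 - 64²)(6×714 - (-58)²))
= -800/√(836×920) = -800/√769120 ≈ -800/876.9949 ≈ -0.9122

r ≈ -0.9122


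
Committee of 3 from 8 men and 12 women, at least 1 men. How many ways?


Count by #men:
  1M,2W: C(8,1)×C(12,2)=528
  2M,1W: C(8,2)×C(12,1)=336
  3M,0W: C(8,3)×C(12,0)=56
Total = 920

920


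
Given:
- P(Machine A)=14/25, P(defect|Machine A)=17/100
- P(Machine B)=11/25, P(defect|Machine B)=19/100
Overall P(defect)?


P(B) = Σ P(B|Aᵢ)×P(Aᵢ)
  17/100×14/25 = 119/1250
  19/100×11/25 = 209/2500
Sum = 447/2500

P(defect) = 447/2500 ≈ 17.88%


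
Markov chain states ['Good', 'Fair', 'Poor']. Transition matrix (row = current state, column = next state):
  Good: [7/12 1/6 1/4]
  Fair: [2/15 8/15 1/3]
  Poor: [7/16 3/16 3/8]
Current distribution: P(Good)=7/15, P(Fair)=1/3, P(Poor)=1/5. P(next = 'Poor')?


P(next=Poor) = Σᵢ P(now=i)×P(i→Poor)
= 7/15×1/4 + 1/3×1/3 + 1/5×3/8
= 7/60 + 1/9 + 3/40 = 109/360

P = 109/360 ≈ 0.3028


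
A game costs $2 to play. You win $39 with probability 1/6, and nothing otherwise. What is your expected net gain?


E[gain] = (39-2)×1/6 + (-2)×5/6
= 37/6 - 5/3 = 9/2

Expected net gain = $9/2 ≈ $4.50


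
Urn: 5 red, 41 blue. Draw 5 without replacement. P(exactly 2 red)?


Hypergeometric: C(5,2)×C(41,3)/C(46,5)
= 10×10660/1370754 = 53300/685377

P(X=2) = 53300/685377 ≈ 7.78%


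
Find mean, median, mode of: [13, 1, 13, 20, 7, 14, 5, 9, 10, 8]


Sorted: [1, 5, 7, 8, 9, 10, 13, 13, 14, 20]
Mean = 100/10 = 10
Median = 19/2
Freq: {13: 2, 1: 1, 20: 1, 7: 1, 14: 1, 5: 1, 9: 1, 10: 1, 8: 1}
Mode: [13]

Mean=10, Median=19/2, Mode=13


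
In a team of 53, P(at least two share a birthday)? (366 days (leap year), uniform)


P(all different) = Π(366-i)/366 for i=0..52
= 0.019079
P(match) = 1 - 0.019079 = 0.980921

P ≈ 0.9809 ≈ 98.09%


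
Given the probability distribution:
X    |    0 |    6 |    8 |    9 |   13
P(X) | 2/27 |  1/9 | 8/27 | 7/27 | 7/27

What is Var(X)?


E[X] = 236/27
E[X²] = 790/9
Var(X) = E[X²] - (E[X])² = 790/9 - 55696/729 = 8294/729

Var(X) = 8294/729 ≈ 11.3772


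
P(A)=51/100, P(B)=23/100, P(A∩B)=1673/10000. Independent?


P(A)×P(B) = 1173/10000
P(A∩B) = 1673/10000
Not equal → NOT independent

No, not independent


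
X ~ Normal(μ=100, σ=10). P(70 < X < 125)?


z₁=(70-100)/10=-3.0, z₂=(125-100)/10=2.5
P = Φ(2.5) - Φ(-3.0) = 0.993790 - 0.001350 = 0.992440 ≈ 0.9924

P(70 < X < 125) ≈ 0.9924


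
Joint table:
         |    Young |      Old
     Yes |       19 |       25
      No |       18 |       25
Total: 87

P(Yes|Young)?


P(Yes|Young) = 19/(19+18) = 19/37

P = 19/37 ≈ 51.35%


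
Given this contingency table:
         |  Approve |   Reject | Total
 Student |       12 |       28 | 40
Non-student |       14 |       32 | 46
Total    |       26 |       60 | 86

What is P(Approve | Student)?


P(Approve | Student) = 12/(12+28) = 12/40 = 3/10

P(Approve|Student) = 3/10 ≈ 30.00%


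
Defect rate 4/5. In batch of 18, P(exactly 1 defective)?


Binomial: P(X=1) = C(18,1)×p^1×(1-p)^17
= 18 × 4/5 × 1/762939453125 = 72/3814697265625

P(X=1) = 72/3814697265625 ≈ 0.00%


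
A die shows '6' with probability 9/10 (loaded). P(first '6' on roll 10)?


Geometric: P(X=10) = (1-p)^(k-1)×p = (1/10)^9×9/10 = 9/10000000000

P(X=10) = 9/10000000000 ≈ 0.00%


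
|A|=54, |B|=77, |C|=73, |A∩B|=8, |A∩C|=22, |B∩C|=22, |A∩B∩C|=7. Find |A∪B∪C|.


|A∪B∪C| = 54+77+73-8-22-22+7 = 159

|A∪B∪C| = 159


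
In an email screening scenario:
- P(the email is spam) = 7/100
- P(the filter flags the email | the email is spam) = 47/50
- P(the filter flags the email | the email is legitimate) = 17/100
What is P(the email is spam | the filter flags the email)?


Using Bayes' theorem:
P(A|B) = P(B|A)·P(A) / P(B)

P(the filter flags the email) = 47/50 × 7/100 + 17/100 × 93/100
= 329/5000 + 1581/10000 = 2239/10000

P(the email is spam|the filter flags the email) = (329/5000) / (2239/10000) = 658/2239

P(the email is spam|the filter flags the email) = 658/2239 ≈ 29.39%


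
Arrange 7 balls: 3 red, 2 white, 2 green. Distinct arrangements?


7!/(3!×2!×2!) = 210

210


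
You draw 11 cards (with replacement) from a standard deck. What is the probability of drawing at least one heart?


P(not a heart) = 39/52 = 3/4
P(none in 11 draws) = (3/4)^11 = 177147/4194304
P(≥1 heart) = 1 - 177147/4194304 = 4017157/4194304

P = 4017157/4194304 ≈ 95.78%


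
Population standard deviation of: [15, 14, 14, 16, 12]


Mean = 71/5
  (15-71/5)²=16/25
  (14-71/5)²=1/25
  (14-71/5)²=1/25
  (16-71/5)²=81/25
  (12-71/5)²=121/25
Σ(x-μ)² = 44/5
σ² = (44/5)/5 = 44/25

σ = √(44/25) ≈ 1.3266


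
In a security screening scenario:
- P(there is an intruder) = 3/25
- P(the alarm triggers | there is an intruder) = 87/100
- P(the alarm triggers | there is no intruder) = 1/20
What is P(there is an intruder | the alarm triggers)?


Using Bayes' theorem:
P(A|B) = P(B|A)·P(A) / P(B)

P(the alarm triggers) = 87/100 × 3/25 + 1/20 × 22/25
= 261/2500 + 11/250 = 371/2500

P(there is an intruder|the alarm triggers) = (261/2500) / (371/2500) = 261/371

P(there is an intruder|the alarm triggers) = 261/371 ≈ 70.35%


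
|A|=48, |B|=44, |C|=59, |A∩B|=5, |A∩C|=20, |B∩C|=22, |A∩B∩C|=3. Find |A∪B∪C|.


|A∪B∪C| = 48+44+59-5-20-22+3 = 107

|A∪B∪C| = 107


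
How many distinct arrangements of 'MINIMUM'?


Letters: 7, freq: {'M': 3, 'I': 2, 'N': 1, 'U': 1}
7!/(3!×2!×1!×1!) = 5040/12 = 420

420


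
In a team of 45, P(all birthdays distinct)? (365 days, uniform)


P(all different) = Π(365-i)/365 for i=0..44
= (365/365)×(364/365)×...×(321/365)
= 0.059024

P ≈ 0.0590 ≈ 5.90%


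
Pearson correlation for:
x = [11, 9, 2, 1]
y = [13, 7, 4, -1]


n=4, Σx=23, Σy=23, Σxy=213, Σx²=207, Σy²=235
r = (4×213 - 23×23)/√((4×207 - 23²)(4×235 - 23²))
= 323/√(299×411) = 323/√122889 ≈ 323/350.5553 ≈ 0.9214

r ≈ 0.9214


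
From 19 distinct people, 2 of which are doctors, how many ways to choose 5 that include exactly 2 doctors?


Choose 2 of the 2 doctors and 3 of the other 17 people:
C(2,2)×C(17,3) = 1×680 = 680

680


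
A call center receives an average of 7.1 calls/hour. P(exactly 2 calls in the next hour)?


Poisson(λ=7.1): P(X=2) = e^(-λ)×λ^k/k!
= e^(-7.1) × 7.1^2 / 2!
≈ 0.0008251049233 × 50.41 / 2 ≈ 0.020797

P(X=2) ≈ 0.020797 ≈ 2.08%


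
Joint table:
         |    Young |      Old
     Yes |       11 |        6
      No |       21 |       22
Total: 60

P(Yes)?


P(Yes) = (11+6)/60 = 17/60

P(Yes) = 17/60 ≈ 28.33%


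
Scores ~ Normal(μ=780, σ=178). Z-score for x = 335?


z = (x - μ)/σ = (335 - 780)/178 = -2.5

z = -2.5


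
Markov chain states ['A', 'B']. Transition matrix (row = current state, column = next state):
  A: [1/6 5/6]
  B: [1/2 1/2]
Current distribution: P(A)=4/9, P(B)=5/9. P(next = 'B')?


P(next=B) = Σᵢ P(now=i)×P(i→B)
= 4/9×5/6 + 5/9×1/2
= 10/27 + 5/18 = 35/54

P = 35/54 ≈ 0.6481


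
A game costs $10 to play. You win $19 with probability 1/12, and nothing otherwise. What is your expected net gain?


E[gain] = (19-10)×1/12 + (-10)×11/12
= 3/4 - 55/6 = -101/12

Expected net gain = $-101/12 ≈ $-8.42


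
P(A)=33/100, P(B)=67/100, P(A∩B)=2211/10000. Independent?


P(A)×P(B) = 2211/10000
P(A∩B) = 2211/10000
Equal ✓ → Independent

Yes, independent


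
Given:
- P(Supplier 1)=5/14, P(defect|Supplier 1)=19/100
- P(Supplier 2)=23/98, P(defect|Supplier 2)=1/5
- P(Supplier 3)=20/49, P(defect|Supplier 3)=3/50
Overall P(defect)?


P(B) = Σ P(B|Aᵢ)×P(Aᵢ)
  19/100×5/14 = 19/280
  1/5×23/98 = 23/490
  3/50×20/49 = 6/245
Sum = 39/280

P(defect) = 39/280 ≈ 13.93%


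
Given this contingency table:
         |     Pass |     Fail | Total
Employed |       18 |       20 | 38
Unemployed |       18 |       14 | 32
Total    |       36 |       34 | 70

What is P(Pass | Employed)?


P(Pass | Employed) = 18/(18+20) = 18/38 = 9/19

P(Pass|Employed) = 9/19 ≈ 47.37%


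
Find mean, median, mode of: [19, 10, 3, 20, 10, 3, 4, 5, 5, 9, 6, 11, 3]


Sorted: [3, 3, 3, 4, 5, 5, 6, 9, 10, 10, 11, 19, 20]
Mean = 108/13
Median = 6
Freq: {19: 1, 10: 2, 3: 3, 20: 1, 4: 1, 5: 2, 9: 1, 6: 1, 11: 1}
Mode: [3]

Mean=108/13, Median=6, Mode=3


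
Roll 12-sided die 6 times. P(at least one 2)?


P(no 2)^6 = (11/12)^6 = 1771561/2985984
P(≥1) = 1 - 1771561/2985984 = 1214423/2985984

P = 1214423/2985984 ≈ 40.67%


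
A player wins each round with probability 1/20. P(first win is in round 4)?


Geometric: P(X=4) = (1-p)^(k-1)×p = (19/20)^3×1/20 = 6859/160000

P(X=4) = 6859/160000 ≈ 4.29%


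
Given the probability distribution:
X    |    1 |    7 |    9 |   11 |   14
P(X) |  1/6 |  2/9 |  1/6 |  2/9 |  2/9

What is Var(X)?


E[X] = 79/9
E[X²] = 95
Var(X) = E[X²] - (E[X])² = 95 - 6241/81 = 1454/81

Var(X) = 1454/81 ≈ 17.9506


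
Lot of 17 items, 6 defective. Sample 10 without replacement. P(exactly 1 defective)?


Hypergeometric: C(6,1)×C(11,9)/C(17,10)
= 6×55/19448 = 15/884

P(X=1) = 15/884 ≈ 1.70%


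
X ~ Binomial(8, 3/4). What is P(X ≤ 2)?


P(X ≤ 2) = Σ P(X=i) for i=0..2
P(X=0) = 1/65536
P(X=1) = 3/8192
P(X=2) = 63/16384
Sum = 277/65536

P(X ≤ 2) = 277/65536 ≈ 0.42%


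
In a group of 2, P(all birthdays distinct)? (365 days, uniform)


P(all different) = Π(365-i)/365 for i=0..1
= (365/365)×(364/365)×...×(364/365)
= 0.997260

P ≈ 0.9973 ≈ 99.73%


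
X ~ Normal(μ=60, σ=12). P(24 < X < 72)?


z₁=(24-60)/12=-3.0, z₂=(72-60)/12=1.0
P = Φ(1.0) - Φ(-3.0) = 0.841345 - 0.001350 = 0.839995 ≈ 0.8400

P(24 < X < 72) ≈ 0.8400


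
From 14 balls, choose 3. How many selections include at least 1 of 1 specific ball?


Complement: C(14,3) - C(13,3) = 364 - 286 = 78

78


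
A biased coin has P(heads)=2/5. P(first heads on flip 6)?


Geometric: P(X=6) = (1-p)^(k-1)×p = (3/5)^5×2/5 = 486/15625

P(X=6) = 486/15625 ≈ 3.11%


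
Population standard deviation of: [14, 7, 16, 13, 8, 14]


Mean = 72/6 = 12
  (14-12)²=4
  (7-12)²=25
  (16-12)²=16
  (13-12)²=1
  (8-12)²=16
  (14-12)²=4
Σ(x-μ)² = 66
σ² = 66/6 = 11

σ = √(11) ≈ 3.3166


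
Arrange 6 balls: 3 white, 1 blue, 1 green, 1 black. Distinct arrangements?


6!/(3!×1!×1!×1!) = 120

120


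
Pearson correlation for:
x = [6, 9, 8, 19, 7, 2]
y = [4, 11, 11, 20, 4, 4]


n=6, Σx=51, Σy=54, Σxy=627, Σx²=595, Σy²=690
r = (6×627 - 51×54)/√((6×595 - 51²)(6×690 - 54²))
= 1008/√(969×1224) = 1008/√1186056 ≈ 1008/1089.0620 ≈ 0.9256

r ≈ 0.9256


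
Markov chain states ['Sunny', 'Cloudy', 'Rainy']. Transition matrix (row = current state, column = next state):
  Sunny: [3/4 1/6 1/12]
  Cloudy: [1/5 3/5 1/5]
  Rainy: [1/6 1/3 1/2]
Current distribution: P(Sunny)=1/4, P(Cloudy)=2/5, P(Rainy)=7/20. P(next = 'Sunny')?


P(next=Sunny) = Σᵢ P(now=i)×P(i→Sunny)
= 1/4×3/4 + 2/5×1/5 + 7/20×1/6
= 3/16 + 2/25 + 7/120 = 391/1200

P = 391/1200 ≈ 0.3258


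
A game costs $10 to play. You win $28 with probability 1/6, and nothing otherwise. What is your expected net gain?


E[gain] = (28-10)×1/6 + (-10)×5/6
= 3 - 25/3 = -16/3

Expected net gain = $-16/3 ≈ $-5.33


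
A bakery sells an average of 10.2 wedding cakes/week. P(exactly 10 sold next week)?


Poisson(λ=10.2): P(X=10) = e^(-λ)×λ^k/k!
= e^(-10.2) × 10.2^10 / 10!
≈ 3.717031868e-05 × 12189944199.9 / 3628800 ≈ 0.124863

P(X=10) ≈ 0.124863 ≈ 12.49%


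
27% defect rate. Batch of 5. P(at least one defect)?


P(all good) = (73/100)^5 = 2073071593/10000000000
P(≥1 defect) = 7926928407/10000000000

P = 7926928407/10000000000 ≈ 79.27%


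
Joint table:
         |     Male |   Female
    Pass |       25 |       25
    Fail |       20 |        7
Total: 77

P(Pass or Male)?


P(Pass∨Male) = P(Pass) + P(Male) - P(Pass∧Male)
= (50 + 45 - 25)/77 = 70/77 = 10/11

P = 10/11 ≈ 90.91%


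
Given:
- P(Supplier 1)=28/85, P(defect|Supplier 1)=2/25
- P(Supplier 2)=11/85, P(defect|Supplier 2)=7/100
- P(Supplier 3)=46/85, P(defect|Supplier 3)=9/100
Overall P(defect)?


P(B) = Σ P(B|Aᵢ)×P(Aᵢ)
  2/25×28/85 = 56/2125
  7/100×11/85 = 77/8500
  9/100×46/85 = 207/4250
Sum = 143/1700

P(defect) = 143/1700 ≈ 8.41%


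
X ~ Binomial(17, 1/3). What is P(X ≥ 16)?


P(X ≥ 16) = Σ P(X=i) for i=16..17
P(X=16) = 34/129140163
P(X=17) = 1/129140163
Sum = 35/129140163

P(X ≥ 16) = 35/129140163 ≈ 0.00%


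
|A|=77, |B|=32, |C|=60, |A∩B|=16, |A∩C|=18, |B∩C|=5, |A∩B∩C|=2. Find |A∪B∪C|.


|A∪B∪C| = 77+32+60-16-18-5+2 = 132

|A∪B∪C| = 132


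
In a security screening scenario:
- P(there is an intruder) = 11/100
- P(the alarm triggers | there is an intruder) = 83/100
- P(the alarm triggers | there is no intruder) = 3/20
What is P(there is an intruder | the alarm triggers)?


Using Bayes' theorem:
P(A|B) = P(B|A)·P(A) / P(B)

P(the alarm triggers) = 83/100 × 11/100 + 3/20 × 89/100
= 913/10000 + 267/2000 = 281/1250

P(there is an intruder|the alarm triggers) = (913/10000) / (281/1250) = 913/2248

P(there is an intruder|the alarm triggers) = 913/2248 ≈ 40.61%


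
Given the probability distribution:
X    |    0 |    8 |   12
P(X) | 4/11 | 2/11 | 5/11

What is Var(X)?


E[X] = 76/11
E[X²] = 848/11
Var(X) = E[X²] - (E[X])² = 848/11 - 5776/121 = 3552/121

Var(X) = 3552/121 ≈ 29.3554


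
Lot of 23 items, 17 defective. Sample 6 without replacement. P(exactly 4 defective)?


Hypergeometric: C(17,4)×C(6,2)/C(23,6)
= 2380×15/100947 = 1700/4807

P(X=4) = 1700/4807 ≈ 35.37%


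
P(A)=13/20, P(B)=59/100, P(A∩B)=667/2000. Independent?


P(A)×P(B) = 767/2000
P(A∩B) = 667/2000
Not equal → NOT independent

No, not independent


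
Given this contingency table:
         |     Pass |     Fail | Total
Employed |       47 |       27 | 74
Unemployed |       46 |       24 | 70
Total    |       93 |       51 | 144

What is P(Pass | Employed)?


P(Pass | Employed) = 47/(47+27) = 47/74

P(Pass|Employed) = 47/74 ≈ 63.51%


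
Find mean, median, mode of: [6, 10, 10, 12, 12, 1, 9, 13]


Sorted: [1, 6, 9, 10, 10, 12, 12, 13]
Mean = 73/8
Median = 10
Freq: {6: 1, 10: 2, 12: 2, 1: 1, 9: 1, 13: 1}
Mode: [10, 12]

Mean=73/8, Median=10, Mode=[10, 12]


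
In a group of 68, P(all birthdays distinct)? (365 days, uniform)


P(all different) = Π(365-i)/365 for i=0..67
= (365/365)×(364/365)×...×(298/365)
= 0.001274

P ≈ 0.0013 ≈ 0.13%


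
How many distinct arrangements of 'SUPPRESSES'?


Letters: 10, freq: {'S': 4, 'U': 1, 'P': 2, 'R': 1, 'E': 2}
10!/(4!×1!×2!×1!×2!) = 3628800/96 = 37800

37800


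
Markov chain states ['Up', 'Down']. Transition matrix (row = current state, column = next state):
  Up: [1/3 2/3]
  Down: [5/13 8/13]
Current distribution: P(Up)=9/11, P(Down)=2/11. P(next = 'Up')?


P(next=Up) = Σᵢ P(now=i)×P(i→Up)
= 9/11×1/3 + 2/11×5/13
= 3/11 + 10/143 = 49/143

P = 49/143 ≈ 0.3427


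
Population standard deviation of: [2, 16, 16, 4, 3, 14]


Mean = 55/6
  (2-55/6)²=1849/36
  (16-55/6)²=1681/36
  (16-55/6)²=1681/36
  (4-55/6)²=961/36
  (3-55/6)²=1369/36
  (14-55/6)²=841/36
Σ(x-μ)² = 1397/6
σ² = (1397/6)/6 = 1397/36

σ = √(1397/36) ≈ 6.2294


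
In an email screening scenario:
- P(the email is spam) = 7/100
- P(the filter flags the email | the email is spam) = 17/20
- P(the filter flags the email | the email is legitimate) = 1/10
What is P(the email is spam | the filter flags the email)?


Using Bayes' theorem:
P(A|B) = P(B|A)·P(A) / P(B)

P(the filter flags the email) = 17/20 × 7/100 + 1/10 × 93/100
= 119/2000 + 93/1000 = 61/400

P(the email is spam|the filter flags the email) = (119/2000) / (61/400) = 119/305

P(the email is spam|the filter flags the email) = 119/305 ≈ 39.02%


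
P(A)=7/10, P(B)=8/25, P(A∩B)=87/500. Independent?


P(A)×P(B) = 28/125
P(A∩B) = 87/500
Not equal → NOT independent

No, not independent


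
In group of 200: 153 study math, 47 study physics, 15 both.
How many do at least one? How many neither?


|A∪B| = 153+47-15 = 185
Neither = 200-185 = 15

At least one: 185; Neither: 15


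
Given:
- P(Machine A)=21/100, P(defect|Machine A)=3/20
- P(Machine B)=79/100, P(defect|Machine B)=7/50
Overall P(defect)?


P(B) = Σ P(B|Aᵢ)×P(Aᵢ)
  3/20×21/100 = 63/2000
  7/50×79/100 = 553/5000
Sum = 1421/10000

P(defect) = 1421/10000 ≈ 14.21%


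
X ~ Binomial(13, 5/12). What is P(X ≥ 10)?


P(X ≥ 10) = Σ P(X=i) for i=10..13
P(X=10) = 478994140625/53496602689536
P(X=11) = 31103515625/17832200896512
P(X=12) = 22216796875/106993205379072
P(X=13) = 1220703125/106993205379072
Sum = 146005859375/13374150672384

P(X ≥ 10) = 146005859375/13374150672384 ≈ 1.09%


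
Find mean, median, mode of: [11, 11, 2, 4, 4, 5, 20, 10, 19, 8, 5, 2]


Sorted: [2, 2, 4, 4, 5, 5, 8, 10, 11, 11, 19, 20]
Mean = 101/12
Median = 13/2
Freq: {11: 2, 2: 2, 4: 2, 5: 2, 20: 1, 10: 1, 19: 1, 8: 1}
Mode: [2, 4, 5, 11]

Mean=101/12, Median=13/2, Mode=[2, 4, 5, 11]


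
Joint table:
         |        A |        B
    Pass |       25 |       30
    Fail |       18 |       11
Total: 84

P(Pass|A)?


P(Pass|A) = 25/(25+18) = 25/43

P = 25/43 ≈ 58.14%


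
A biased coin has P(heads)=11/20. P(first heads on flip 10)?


Geometric: P(X=10) = (1-p)^(k-1)×p = (9/20)^9×11/20 = 4261625379/10240000000000

P(X=10) = 4261625379/10240000000000 ≈ 0.04%


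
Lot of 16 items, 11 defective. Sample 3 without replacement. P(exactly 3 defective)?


Hypergeometric: C(11,3)×C(5,0)/C(16,3)
= 165×1/560 = 33/112

P(X=3) = 33/112 ≈ 29.46%


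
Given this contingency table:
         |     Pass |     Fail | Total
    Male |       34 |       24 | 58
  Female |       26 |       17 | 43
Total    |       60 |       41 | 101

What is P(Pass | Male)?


P(Pass | Male) = 34/(34+24) = 34/58 = 17/29

P(Pass|Male) = 17/29 ≈ 58.62%


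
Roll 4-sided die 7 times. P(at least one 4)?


P(no 4)^7 = (3/4)^7 = 2187/16384
P(≥1) = 1 - 2187/16384 = 14197/16384

P = 14197/16384 ≈ 86.65%


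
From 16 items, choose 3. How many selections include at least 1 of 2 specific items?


Complement: C(16,3) - C(14,3) = 560 - 364 = 196

196


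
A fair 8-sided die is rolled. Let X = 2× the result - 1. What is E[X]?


E[die] = (1+8)/2 = 9/2
E[X] = 2×9/2 - 1 = 8

E[X] = 8


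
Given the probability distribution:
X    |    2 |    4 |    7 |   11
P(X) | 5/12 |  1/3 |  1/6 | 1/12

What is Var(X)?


E[X] = 17/4
E[X²] = 101/4
Var(X) = E[X²] - (E[X])² = 101/4 - 289/16 = 115/16

Var(X) = 115/16 ≈ 7.1875


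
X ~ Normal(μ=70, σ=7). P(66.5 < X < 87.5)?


z₁=(66.5-70)/7=-0.5, z₂=(87.5-70)/7=2.5
P = Φ(2.5) - Φ(-0.5) = 0.993790 - 0.308538 = 0.685252 ≈ 0.6853

P(66.5 < X < 87.5) ≈ 0.6853


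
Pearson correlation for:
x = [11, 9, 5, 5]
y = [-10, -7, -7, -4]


n=4, Σx=30, Σy=-28, Σxy=-228, Σx²=252, Σy²=214
r = (4×(-228) - 30×(-28))/√((4×252 - 30²)(4×214 - (-28)²))
= -72/√(108×72) = -72/√7776 ≈ -72/88.1816 ≈ -0.8165

r ≈ -0.8165


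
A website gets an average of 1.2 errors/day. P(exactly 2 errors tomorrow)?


Poisson(λ=1.2): P(X=2) = e^(-λ)×λ^k/k!
= e^(-1.2) × 1.2^2 / 2!
≈ 0.3011942119 × 1.44 / 2 ≈ 0.216860

P(X=2) ≈ 0.216860 ≈ 21.69%


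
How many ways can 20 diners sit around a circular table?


Circular arrangements of 20 distinct objects: fix one position to break rotational symmetry.
(n-1)! = 19! = 121645100408832000

121645100408832000


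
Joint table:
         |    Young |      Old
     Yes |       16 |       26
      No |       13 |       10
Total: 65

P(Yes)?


P(Yes) = (16+26)/65 = 42/65

P(Yes) = 42/65 ≈ 64.62%


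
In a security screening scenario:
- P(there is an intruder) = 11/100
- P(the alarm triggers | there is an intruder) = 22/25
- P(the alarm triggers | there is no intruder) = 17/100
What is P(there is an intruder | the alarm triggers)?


Using Bayes' theorem:
P(A|B) = P(B|A)·P(A) / P(B)

P(the alarm triggers) = 22/25 × 11/100 + 17/100 × 89/100
= 121/1250 + 1513/10000 = 2481/10000

P(there is an intruder|the alarm triggers) = (121/1250) / (2481/10000) = 968/2481

P(there is an intruder|the alarm triggers) = 968/2481 ≈ 39.02%


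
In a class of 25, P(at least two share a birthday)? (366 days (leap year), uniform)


P(all different) = Π(366-i)/366 for i=0..24
= 0.432316
P(match) = 1 - 0.432316 = 0.567684

P ≈ 0.5677 ≈ 56.77%


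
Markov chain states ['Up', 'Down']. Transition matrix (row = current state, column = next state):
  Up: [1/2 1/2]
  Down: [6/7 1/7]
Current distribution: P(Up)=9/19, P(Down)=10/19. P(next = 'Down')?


P(next=Down) = Σᵢ P(now=i)×P(i→Down)
= 9/19×1/2 + 10/19×1/7
= 9/38 + 10/133 = 83/266

P = 83/266 ≈ 0.3120


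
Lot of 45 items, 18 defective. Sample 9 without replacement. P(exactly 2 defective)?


Hypergeometric: C(18,2)×C(27,7)/C(45,9)
= 153×888030/886163135 = 190026/1239389

P(X=2) = 190026/1239389 ≈ 15.33%


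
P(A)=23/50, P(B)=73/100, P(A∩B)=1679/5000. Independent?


P(A)×P(B) = 1679/5000
P(A∩B) = 1679/5000
Equal ✓ → Independent

Yes, independent


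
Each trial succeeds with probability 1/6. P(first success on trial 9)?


Geometric: P(X=9) = (1-p)^(k-1)×p = (5/6)^8×1/6 = 390625/10077696

P(X=9) = 390625/10077696 ≈ 3.88%


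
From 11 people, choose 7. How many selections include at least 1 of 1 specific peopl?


Complement: C(11,7) - C(10,7) = 330 - 120 = 210

210


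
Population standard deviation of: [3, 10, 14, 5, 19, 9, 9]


Mean = 69/7
  (3-69/7)²=2304/49
  (10-69/7)²=1/49
  (14-69/7)²=841/49
  (5-69/7)²=1156/49
  (19-69/7)²=4096/49
  (9-69/7)²=36/49
  (9-69/7)²=36/49
Σ(x-μ)² = 1210/7
σ² = (1210/7)/7 = 1210/49

σ = √(1210/49) ≈ 4.9693


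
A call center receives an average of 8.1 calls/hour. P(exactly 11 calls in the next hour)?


Poisson(λ=8.1): P(X=11) = e^(-λ)×λ^k/k!
= e^(-8.1) × 8.1^11 / 11!
≈ 0.0003035391381 × 9847709021.84 / 39916800 ≈ 0.074885

P(X=11) ≈ 0.074885 ≈ 7.49%


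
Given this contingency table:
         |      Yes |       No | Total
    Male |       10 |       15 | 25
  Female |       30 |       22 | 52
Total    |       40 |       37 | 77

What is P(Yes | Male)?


P(Yes | Male) = 10/(10+15) = 10/25 = 2/5

P(Yes|Male) = 2/5 ≈ 40.00%


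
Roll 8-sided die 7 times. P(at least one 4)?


P(no 4)^7 = (7/8)^7 = 823543/2097152
P(≥1) = 1 - 823543/2097152 = 1273609/2097152

P = 1273609/2097152 ≈ 60.73%


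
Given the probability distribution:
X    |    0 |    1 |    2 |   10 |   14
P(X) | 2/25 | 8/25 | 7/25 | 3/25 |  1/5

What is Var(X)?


E[X] = 122/25
E[X²] = 1316/25
Var(X) = E[X²] - (E[X])² = 1316/25 - 14884/625 = 18016/625

Var(X) = 18016/625 ≈ 28.8256


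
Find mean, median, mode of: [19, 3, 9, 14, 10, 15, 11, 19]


Sorted: [3, 9, 10, 11, 14, 15, 19, 19]
Mean = 100/8 = 25/2
Median = 25/2
Freq: {19: 2, 3: 1, 9: 1, 14: 1, 10: 1, 15: 1, 11: 1}
Mode: [19]

Mean=25/2, Median=25/2, Mode=19


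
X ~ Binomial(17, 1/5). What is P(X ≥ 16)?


P(X ≥ 16) = Σ P(X=i) for i=16..17
P(X=16) = 68/762939453125
P(X=17) = 1/762939453125
Sum = 69/762939453125

P(X ≥ 16) = 69/762939453125 ≈ 0.00%


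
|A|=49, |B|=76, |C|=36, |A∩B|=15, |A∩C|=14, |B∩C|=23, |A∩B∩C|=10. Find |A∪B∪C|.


|A∪B∪C| = 49+76+36-15-14-23+10 = 119

|A∪B∪C| = 119


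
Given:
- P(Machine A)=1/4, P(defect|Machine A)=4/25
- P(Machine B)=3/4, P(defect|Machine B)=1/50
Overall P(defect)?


P(B) = Σ P(B|Aᵢ)×P(Aᵢ)
  4/25×1/4 = 1/25
  1/50×3/4 = 3/200
Sum = 11/200

P(defect) = 11/200 ≈ 5.50%


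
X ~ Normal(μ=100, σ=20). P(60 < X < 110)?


z₁=(60-100)/20=-2.0, z₂=(110-100)/20=0.5
P = Φ(0.5) - Φ(-2.0) = 0.691462 - 0.022750 = 0.668712 ≈ 0.6687

P(60 < X < 110) ≈ 0.6687


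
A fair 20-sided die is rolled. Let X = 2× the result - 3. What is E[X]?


E[die] = (1+20)/2 = 21/2
E[X] = 2×21/2 - 3 = 18

E[X] = 18


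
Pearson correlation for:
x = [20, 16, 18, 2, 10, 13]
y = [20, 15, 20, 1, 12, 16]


n=6, Σx=79, Σy=84, Σxy=1330, Σx²=1253, Σy²=1426
r = (6×1330 - 79×84)/√((6×1253 - 79²)(6×1426 - 84²))
= 1344/√(1277×1500) = 1344/√1915500 ≈ 1344/1384.0159 ≈ 0.9711

r ≈ 0.9711


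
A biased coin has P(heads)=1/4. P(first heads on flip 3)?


Geometric: P(X=3) = (1-p)^(k-1)×p = (3/4)^2×1/4 = 9/64

P(X=3) = 9/64 ≈ 14.06%


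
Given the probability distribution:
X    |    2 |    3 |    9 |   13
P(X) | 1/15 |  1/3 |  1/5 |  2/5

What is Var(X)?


E[X] = 122/15
E[X²] = 1306/15
Var(X) = E[X²] - (E[X])² = 1306/15 - 14884/225 = 4706/225

Var(X) = 4706/225 ≈ 20.9156


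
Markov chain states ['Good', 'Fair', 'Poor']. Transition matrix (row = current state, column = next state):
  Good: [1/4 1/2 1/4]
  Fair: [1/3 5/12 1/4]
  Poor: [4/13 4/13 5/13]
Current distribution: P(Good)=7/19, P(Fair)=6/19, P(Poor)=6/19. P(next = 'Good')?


P(next=Good) = Σᵢ P(now=i)×P(i→Good)
= 7/19×1/4 + 6/19×1/3 + 6/19×4/13
= 7/76 + 2/19 + 24/247 = 291/988

P = 291/988 ≈ 0.2945


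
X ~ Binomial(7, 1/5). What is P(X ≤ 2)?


P(X ≤ 2) = Σ P(X=i) for i=0..2
P(X=0) = 16384/78125
P(X=1) = 28672/78125
P(X=2) = 21504/78125
Sum = 13312/15625

P(X ≤ 2) = 13312/15625 ≈ 85.20%


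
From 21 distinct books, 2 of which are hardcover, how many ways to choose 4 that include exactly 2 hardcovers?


Choose 2 of the 2 hardcovers and 2 of the other 19 books:
C(2,2)×C(19,2) = 1×171 = 171

171


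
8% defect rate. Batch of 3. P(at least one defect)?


P(all good) = (23/25)^3 = 12167/15625
P(≥1 defect) = 3458/15625

P = 3458/15625 ≈ 22.13%


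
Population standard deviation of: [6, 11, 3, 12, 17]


Mean = 49/5
  (6-49/5)²=361/25
  (11-49/5)²=36/25
  (3-49/5)²=1156/25
  (12-49/5)²=121/25
  (17-49/5)²=1296/25
Σ(x-μ)² = 594/5
σ² = (594/5)/5 = 594/25

σ = √(594/25) ≈ 4.8744


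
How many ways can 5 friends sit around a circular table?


Circular arrangements of 5 distinct objects: fix one position to break rotational symmetry.
(n-1)! = 4! = 24

24


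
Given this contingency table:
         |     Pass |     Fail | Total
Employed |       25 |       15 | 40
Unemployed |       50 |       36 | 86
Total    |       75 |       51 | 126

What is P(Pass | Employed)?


P(Pass | Employed) = 25/(25+15) = 25/40 = 5/8

P(Pass|Employed) = 5/8 ≈ 62.50%


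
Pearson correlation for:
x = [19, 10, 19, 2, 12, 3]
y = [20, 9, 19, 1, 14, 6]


n=6, Σx=65, Σy=69, Σxy=1019, Σx²=979, Σy²=1075
r = (6×1019 - 65×69)/√((6×979 - 65²)(6×1075 - 69²))
= 1629/√(1649×1689) = 1629/√2785161 ≈ 1629/1668.8802 ≈ 0.9761

r ≈ 0.9761


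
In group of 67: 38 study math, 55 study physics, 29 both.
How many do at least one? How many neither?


|A∪B| = 38+55-29 = 64
Neither = 67-64 = 3

At least one: 64; Neither: 3


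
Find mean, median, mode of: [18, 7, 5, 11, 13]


Sorted: [5, 7, 11, 13, 18]
Mean = 54/5
Median = 11
Freq: {18: 1, 7: 1, 5: 1, 11: 1, 13: 1}
Mode: No mode

Mean=54/5, Median=11, Mode=No mode


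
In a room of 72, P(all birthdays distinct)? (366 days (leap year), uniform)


P(all different) = Π(366-i)/366 for i=0..71
= (366/366)×(365/366)×...×(295/366)
= 0.000559

P ≈ 0.0006 ≈ 0.06%


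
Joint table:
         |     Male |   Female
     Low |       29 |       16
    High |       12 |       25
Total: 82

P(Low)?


P(Low) = (29+16)/82 = 45/82

P(Low) = 45/82 ≈ 54.88%


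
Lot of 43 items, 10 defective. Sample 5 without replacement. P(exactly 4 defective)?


Hypergeometric: C(10,4)×C(33,1)/C(43,5)
= 210×33/962598 = 165/22919

P(X=4) = 165/22919 ≈ 0.72%


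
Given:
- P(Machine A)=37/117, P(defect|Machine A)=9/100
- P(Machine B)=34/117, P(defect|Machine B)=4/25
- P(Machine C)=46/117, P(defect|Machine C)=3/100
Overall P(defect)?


P(B) = Σ P(B|Aᵢ)×P(Aᵢ)
  9/100×37/117 = 37/1300
  4/25×34/117 = 136/2925
  3/100×46/117 = 23/1950
Sum = 203/2340

P(defect) = 203/2340 ≈ 8.68%


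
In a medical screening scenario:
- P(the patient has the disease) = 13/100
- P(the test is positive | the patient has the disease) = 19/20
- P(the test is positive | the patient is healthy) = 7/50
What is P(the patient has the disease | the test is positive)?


Using Bayes' theorem:
P(A|B) = P(B|A)·P(A) / P(B)

P(the test is positive) = 19/20 × 13/100 + 7/50 × 87/100
= 247/2000 + 609/5000 = 2453/10000

P(the patient has the disease|the test is positive) = (247/2000) / (2453/10000) = 1235/2453

P(the patient has the disease|the test is positive) = 1235/2453 ≈ 50.35%


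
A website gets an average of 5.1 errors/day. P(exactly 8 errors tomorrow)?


Poisson(λ=5.1): P(X=8) = e^(-λ)×λ^k/k!
= e^(-5.1) × 5.1^8 / 8!
≈ 0.006096746566 × 457679.445704 / 40320 ≈ 0.069205

P(X=8) ≈ 0.069205 ≈ 6.92%


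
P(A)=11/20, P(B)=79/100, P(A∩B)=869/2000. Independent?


P(A)×P(B) = 869/2000
P(A∩B) = 869/2000
Equal ✓ → Independent

Yes, independent


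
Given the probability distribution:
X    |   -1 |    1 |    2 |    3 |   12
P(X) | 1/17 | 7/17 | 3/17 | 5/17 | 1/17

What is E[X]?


E[X] = Σ x·P(X=x)
= (-1)×(1/17) + (1)×(7/17) + (2)×(3/17) + (3)×(5/17) + (12)×(1/17)
= 39/17

E[X] = 39/17


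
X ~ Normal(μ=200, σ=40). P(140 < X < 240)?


z₁=(140-200)/40=-1.5, z₂=(240-200)/40=1.0
P = Φ(1.0) - Φ(-1.5) = 0.841345 - 0.066807 = 0.774538 ≈ 0.7745

P(140 < X < 240) ≈ 0.7745


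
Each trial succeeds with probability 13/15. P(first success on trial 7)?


Geometric: P(X=7) = (1-p)^(k-1)×p = (2/15)^6×13/15 = 832/170859375

P(X=7) = 832/170859375 ≈ 0.00%


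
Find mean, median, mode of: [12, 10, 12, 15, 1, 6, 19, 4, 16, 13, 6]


Sorted: [1, 4, 6, 6, 10, 12, 12, 13, 15, 16, 19]
Mean = 114/11
Median = 12
Freq: {12: 2, 10: 1, 15: 1, 1: 1, 6: 2, 19: 1, 4: 1, 16: 1, 13: 1}
Mode: [6, 12]

Mean=114/11, Median=12, Mode=[6, 12]


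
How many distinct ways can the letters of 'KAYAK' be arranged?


Letters: 5, freq: {'K': 2, 'A': 2, 'Y': 1}
5!/(2!×2!×1!) = 120/4 = 30

30


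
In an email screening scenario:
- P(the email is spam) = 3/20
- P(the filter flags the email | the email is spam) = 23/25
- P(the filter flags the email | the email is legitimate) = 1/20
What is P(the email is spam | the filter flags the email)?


Using Bayes' theorem:
P(A|B) = P(B|A)·P(A) / P(B)

P(the filter flags the email) = 23/25 × 3/20 + 1/20 × 17/20
= 69/500 + 17/400 = 361/2000

P(the email is spam|the filter flags the email) = (69/500) / (361/2000) = 276/361

P(the email is spam|the filter flags the email) = 276/361 ≈ 76.45%


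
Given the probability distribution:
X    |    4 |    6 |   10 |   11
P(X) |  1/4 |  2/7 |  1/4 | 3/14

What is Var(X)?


E[X] = 53/7
E[X²] = 913/14
Var(X) = E[X²] - (E[X])² = 913/14 - 2809/49 = 773/98

Var(X) = 773/98 ≈ 7.8878
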